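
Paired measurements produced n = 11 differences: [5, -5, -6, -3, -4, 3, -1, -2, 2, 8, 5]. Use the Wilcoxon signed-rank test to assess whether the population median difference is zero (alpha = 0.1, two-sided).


Step 1: Drop any zero differences (none here) and take |d_i|.
|d| = [5, 5, 6, 3, 4, 3, 1, 2, 2, 8, 5]
Step 2: Midrank |d_i| (ties get averaged ranks).
ranks: |5|->8, |5|->8, |6|->10, |3|->4.5, |4|->6, |3|->4.5, |1|->1, |2|->2.5, |2|->2.5, |8|->11, |5|->8
Step 3: Attach original signs; sum ranks with positive sign and with negative sign.
W+ = 8 + 4.5 + 2.5 + 11 + 8 = 34
W- = 8 + 10 + 4.5 + 6 + 1 + 2.5 = 32
(Check: W+ + W- = 66 should equal n(n+1)/2 = 66.)
Step 4: Test statistic W = min(W+, W-) = 32.
Step 5: Ties in |d|, so use the tie-corrected normal approximation.
        E[W] = n(n+1)/4 = 11*12/4 = 33.
        Tie groups: |d|=2 (t=2), |d|=3 (t=2), |d|=5 (t=3); sum(t^3 - t) = 36.
        Var[W] = n(n+1)(2n+1)/24 - sum(t^3-t)/48 = 3036/24 - 36/48 = 125.75.
        z = (W - E[W]) / sqrt(Var[W]) = (32 - 33) / 11.2138 = -0.0892.
        Two-sided p = 2*Phi(z) = 0.928942.
Step 6: alpha = 0.1. fail to reject H0.

W+ = 34, W- = 32, W = min = 32, p = 0.928942, fail to reject H0.


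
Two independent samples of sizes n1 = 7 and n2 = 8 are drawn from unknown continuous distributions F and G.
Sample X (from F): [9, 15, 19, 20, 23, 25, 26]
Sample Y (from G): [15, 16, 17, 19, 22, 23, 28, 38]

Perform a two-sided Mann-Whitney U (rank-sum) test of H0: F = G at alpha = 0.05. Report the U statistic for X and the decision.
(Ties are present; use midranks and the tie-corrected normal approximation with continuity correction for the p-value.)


Step 1: Combine and sort all 15 observations; assign midranks.
sorted (value, group): (9,X), (15,X), (15,Y), (16,Y), (17,Y), (19,X), (19,Y), (20,X), (22,Y), (23,X), (23,Y), (25,X), (26,X), (28,Y), (38,Y)
ranks: 9->1, 15->2.5, 15->2.5, 16->4, 17->5, 19->6.5, 19->6.5, 20->8, 22->9, 23->10.5, 23->10.5, 25->12, 26->13, 28->14, 38->15
Step 2: Rank sum for X: R1 = 1 + 2.5 + 6.5 + 8 + 10.5 + 12 + 13 = 53.5.
Step 3: U_X = R1 - n1(n1+1)/2 = 53.5 - 7*8/2 = 53.5 - 28 = 25.5.
       U_Y = n1*n2 - U_X = 56 - 25.5 = 30.5.
Step 4: Ties are present, so use the tie-corrected normal approximation (with continuity correction) for the p-value.
Step 5: p-value = 0.816478; compare to alpha = 0.05. fail to reject H0.

U_X = 25.5, p = 0.816478, fail to reject H0 at alpha = 0.05.


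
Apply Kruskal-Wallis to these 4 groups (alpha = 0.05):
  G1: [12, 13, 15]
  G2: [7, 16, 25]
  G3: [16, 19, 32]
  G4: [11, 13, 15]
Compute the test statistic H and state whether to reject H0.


Step 1: Combine all N = 12 observations and assign midranks.
sorted (value, group, rank): (7,G2,1), (11,G4,2), (12,G1,3), (13,G1,4.5), (13,G4,4.5), (15,G1,6.5), (15,G4,6.5), (16,G2,8.5), (16,G3,8.5), (19,G3,10), (25,G2,11), (32,G3,12)
Step 2: Sum ranks within each group.
R_1 = 14 (n_1 = 3)
R_2 = 20.5 (n_2 = 3)
R_3 = 30.5 (n_3 = 3)
R_4 = 13 (n_4 = 3)
Step 3: H = 12/(N(N+1)) * sum(R_i^2/n_i) - 3(N+1)
     = 12/(12*13) * (14^2/3 + 20.5^2/3 + 30.5^2/3 + 13^2/3) - 3*13
     = 0.076923 * 571.833 - 39
     = 4.987179.
Step 4: Ties present; correction factor C = 1 - 18/(12^3 - 12) = 0.989510. Corrected H = 4.987179 / 0.989510 = 5.040047.
Step 5: Under H0, H ~ chi^2(3); p-value = 0.168888.
Step 6: alpha = 0.05. fail to reject H0.

H = 5.0400, df = 3, p = 0.168888, fail to reject H0.


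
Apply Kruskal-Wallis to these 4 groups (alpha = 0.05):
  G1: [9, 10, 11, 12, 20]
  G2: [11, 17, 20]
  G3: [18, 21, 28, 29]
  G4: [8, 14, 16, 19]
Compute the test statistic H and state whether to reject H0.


Step 1: Combine all N = 16 observations and assign midranks.
sorted (value, group, rank): (8,G4,1), (9,G1,2), (10,G1,3), (11,G1,4.5), (11,G2,4.5), (12,G1,6), (14,G4,7), (16,G4,8), (17,G2,9), (18,G3,10), (19,G4,11), (20,G1,12.5), (20,G2,12.5), (21,G3,14), (28,G3,15), (29,G3,16)
Step 2: Sum ranks within each group.
R_1 = 28 (n_1 = 5)
R_2 = 26 (n_2 = 3)
R_3 = 55 (n_3 = 4)
R_4 = 27 (n_4 = 4)
Step 3: H = 12/(N(N+1)) * sum(R_i^2/n_i) - 3(N+1)
     = 12/(16*17) * (28^2/5 + 26^2/3 + 55^2/4 + 27^2/4) - 3*17
     = 0.044118 * 1320.63 - 51
     = 7.263235.
Step 4: Ties present; correction factor C = 1 - 12/(16^3 - 16) = 0.997059. Corrected H = 7.263235 / 0.997059 = 7.284661.
Step 5: Under H0, H ~ chi^2(3); p-value = 0.063357.
Step 6: alpha = 0.05. fail to reject H0.

H = 7.2847, df = 3, p = 0.063357, fail to reject H0.


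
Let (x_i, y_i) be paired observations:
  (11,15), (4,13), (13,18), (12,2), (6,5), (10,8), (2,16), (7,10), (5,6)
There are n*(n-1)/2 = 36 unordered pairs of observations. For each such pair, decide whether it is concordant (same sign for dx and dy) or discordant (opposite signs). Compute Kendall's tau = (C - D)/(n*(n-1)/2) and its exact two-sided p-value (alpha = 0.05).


Step 1: Enumerate the 36 unordered pairs (i,j) with i<j and classify each by sign(x_j-x_i) * sign(y_j-y_i).
  (1,2):dx=-7,dy=-2->C; (1,3):dx=+2,dy=+3->C; (1,4):dx=+1,dy=-13->D; (1,5):dx=-5,dy=-10->C
  (1,6):dx=-1,dy=-7->C; (1,7):dx=-9,dy=+1->D; (1,8):dx=-4,dy=-5->C; (1,9):dx=-6,dy=-9->C
  (2,3):dx=+9,dy=+5->C; (2,4):dx=+8,dy=-11->D; (2,5):dx=+2,dy=-8->D; (2,6):dx=+6,dy=-5->D
  (2,7):dx=-2,dy=+3->D; (2,8):dx=+3,dy=-3->D; (2,9):dx=+1,dy=-7->D; (3,4):dx=-1,dy=-16->C
  (3,5):dx=-7,dy=-13->C; (3,6):dx=-3,dy=-10->C; (3,7):dx=-11,dy=-2->C; (3,8):dx=-6,dy=-8->C
  (3,9):dx=-8,dy=-12->C; (4,5):dx=-6,dy=+3->D; (4,6):dx=-2,dy=+6->D; (4,7):dx=-10,dy=+14->D
  (4,8):dx=-5,dy=+8->D; (4,9):dx=-7,dy=+4->D; (5,6):dx=+4,dy=+3->C; (5,7):dx=-4,dy=+11->D
  (5,8):dx=+1,dy=+5->C; (5,9):dx=-1,dy=+1->D; (6,7):dx=-8,dy=+8->D; (6,8):dx=-3,dy=+2->D
  (6,9):dx=-5,dy=-2->C; (7,8):dx=+5,dy=-6->D; (7,9):dx=+3,dy=-10->D; (8,9):dx=-2,dy=-4->C
Step 2: C = 17, D = 19, total pairs = 36.
Step 3: tau = (C - D)/(n(n-1)/2) = (17 - 19)/36 = -0.055556.
Step 4: Exact two-sided p-value (enumerate n! = 362880 permutations of y under H0): p = 0.919455.
Step 5: alpha = 0.05. fail to reject H0.

tau_b = -0.0556 (C=17, D=19), p = 0.919455, fail to reject H0.


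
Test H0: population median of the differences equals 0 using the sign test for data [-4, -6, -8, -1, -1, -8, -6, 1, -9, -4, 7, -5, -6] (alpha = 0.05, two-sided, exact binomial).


Step 1: Discard zero differences. Original n = 13; n_eff = number of nonzero differences = 13.
Nonzero differences (with sign): -4, -6, -8, -1, -1, -8, -6, +1, -9, -4, +7, -5, -6
Step 2: Count signs: positive = 2, negative = 11.
Step 3: Under H0: P(positive) = 0.5, so the number of positives S ~ Bin(13, 0.5).
Step 4: Two-sided exact p-value = sum of Bin(13,0.5) probabilities at or below the observed probability = 0.022461.
Step 5: alpha = 0.05. reject H0.

n_eff = 13, pos = 2, neg = 11, p = 0.022461, reject H0.


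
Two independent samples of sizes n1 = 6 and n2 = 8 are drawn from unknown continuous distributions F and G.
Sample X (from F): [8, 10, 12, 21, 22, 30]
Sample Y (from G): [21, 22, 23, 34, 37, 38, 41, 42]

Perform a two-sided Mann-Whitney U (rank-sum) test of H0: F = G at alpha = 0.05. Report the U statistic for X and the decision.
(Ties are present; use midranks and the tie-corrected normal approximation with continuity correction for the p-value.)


Step 1: Combine and sort all 14 observations; assign midranks.
sorted (value, group): (8,X), (10,X), (12,X), (21,X), (21,Y), (22,X), (22,Y), (23,Y), (30,X), (34,Y), (37,Y), (38,Y), (41,Y), (42,Y)
ranks: 8->1, 10->2, 12->3, 21->4.5, 21->4.5, 22->6.5, 22->6.5, 23->8, 30->9, 34->10, 37->11, 38->12, 41->13, 42->14
Step 2: Rank sum for X: R1 = 1 + 2 + 3 + 4.5 + 6.5 + 9 = 26.
Step 3: U_X = R1 - n1(n1+1)/2 = 26 - 6*7/2 = 26 - 21 = 5.
       U_Y = n1*n2 - U_X = 48 - 5 = 43.
Step 4: Ties are present, so use the tie-corrected normal approximation (with continuity correction) for the p-value.
Step 5: p-value = 0.016684; compare to alpha = 0.05. reject H0.

U_X = 5, p = 0.016684, reject H0 at alpha = 0.05.


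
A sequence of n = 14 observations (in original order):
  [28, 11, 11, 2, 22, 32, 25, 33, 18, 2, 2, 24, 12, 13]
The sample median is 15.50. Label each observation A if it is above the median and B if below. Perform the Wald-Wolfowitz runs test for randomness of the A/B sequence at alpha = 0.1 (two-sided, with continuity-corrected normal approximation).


Step 1: Compute median = 15.50; label A = above, B = below.
Labels in order: ABBBAAAAABBABB  (n_A = 7, n_B = 7)
Step 2: Count runs R = 6.
Step 3: Under H0 (random ordering), E[R] = 2*n_A*n_B/(n_A+n_B) + 1 = 2*7*7/14 + 1 = 8.0000.
        Var[R] = 2*n_A*n_B*(2*n_A*n_B - n_A - n_B) / ((n_A+n_B)^2 * (n_A+n_B-1)) = 8232/2548 = 3.2308.
        SD[R] = 1.7974.
Step 4: Continuity-corrected z = (R + 0.5 - E[R]) / SD[R] = (6 + 0.5 - 8.0000) / 1.7974 = -0.8345.
Step 5: Two-sided p-value via normal approximation = 2*(1 - Phi(|z|)) = 0.403986.
Step 6: alpha = 0.1. fail to reject H0.

R = 6, z = -0.8345, p = 0.403986, fail to reject H0.


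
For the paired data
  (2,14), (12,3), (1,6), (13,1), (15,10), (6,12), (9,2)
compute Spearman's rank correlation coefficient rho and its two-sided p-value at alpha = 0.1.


Step 1: Rank x and y separately (midranks; no ties here).
rank(x): 2->2, 12->5, 1->1, 13->6, 15->7, 6->3, 9->4
rank(y): 14->7, 3->3, 6->4, 1->1, 10->5, 12->6, 2->2
Step 2: d_i = R_x(i) - R_y(i); compute d_i^2.
  (2-7)^2=25, (5-3)^2=4, (1-4)^2=9, (6-1)^2=25, (7-5)^2=4, (3-6)^2=9, (4-2)^2=4
sum(d^2) = 80.
Step 3: rho = 1 - 6*80 / (7*(7^2 - 1)) = 1 - 480/336 = -0.428571.
Step 4: Under H0, t = rho * sqrt((n-2)/(1-rho^2)) = -1.0607 ~ t(5).
Step 5: Two-sided p-value from the t-distribution with 5 df = 0.337368.
Step 6: alpha = 0.1. fail to reject H0.

rho = -0.4286, p = 0.337368, fail to reject H0 at alpha = 0.1.


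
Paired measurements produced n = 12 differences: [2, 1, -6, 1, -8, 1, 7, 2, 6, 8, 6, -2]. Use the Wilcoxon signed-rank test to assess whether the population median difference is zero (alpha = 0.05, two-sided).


Step 1: Drop any zero differences (none here) and take |d_i|.
|d| = [2, 1, 6, 1, 8, 1, 7, 2, 6, 8, 6, 2]
Step 2: Midrank |d_i| (ties get averaged ranks).
ranks: |2|->5, |1|->2, |6|->8, |1|->2, |8|->11.5, |1|->2, |7|->10, |2|->5, |6|->8, |8|->11.5, |6|->8, |2|->5
Step 3: Attach original signs; sum ranks with positive sign and with negative sign.
W+ = 5 + 2 + 2 + 2 + 10 + 5 + 8 + 11.5 + 8 = 53.5
W- = 8 + 11.5 + 5 = 24.5
(Check: W+ + W- = 78 should equal n(n+1)/2 = 78.)
Step 4: Test statistic W = min(W+, W-) = 24.5.
Step 5: Ties in |d|, so use the tie-corrected normal approximation.
        E[W] = n(n+1)/4 = 12*13/4 = 39.
        Tie groups: |d|=1 (t=3), |d|=2 (t=3), |d|=6 (t=3), |d|=8 (t=2); sum(t^3 - t) = 78.
        Var[W] = n(n+1)(2n+1)/24 - sum(t^3-t)/48 = 3900/24 - 78/48 = 160.875.
        z = (W - E[W]) / sqrt(Var[W]) = (24.5 - 39) / 12.6837 = -1.1432.
        Two-sided p = 2*Phi(z) = 0.252954.
Step 6: alpha = 0.05. fail to reject H0.

W+ = 53.5, W- = 24.5, W = min = 24.5, p = 0.252954, fail to reject H0.


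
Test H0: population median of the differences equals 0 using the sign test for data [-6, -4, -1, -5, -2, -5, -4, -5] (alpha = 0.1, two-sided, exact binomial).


Step 1: Discard zero differences. Original n = 8; n_eff = number of nonzero differences = 8.
Nonzero differences (with sign): -6, -4, -1, -5, -2, -5, -4, -5
Step 2: Count signs: positive = 0, negative = 8.
Step 3: Under H0: P(positive) = 0.5, so the number of positives S ~ Bin(8, 0.5).
Step 4: Two-sided exact p-value = sum of Bin(8,0.5) probabilities at or below the observed probability = 0.007812.
Step 5: alpha = 0.1. reject H0.

n_eff = 8, pos = 0, neg = 8, p = 0.007812, reject H0.


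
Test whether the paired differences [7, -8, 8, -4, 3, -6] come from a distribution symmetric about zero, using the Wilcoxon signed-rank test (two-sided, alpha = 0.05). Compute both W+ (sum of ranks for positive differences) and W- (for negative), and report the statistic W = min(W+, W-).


Step 1: Drop any zero differences (none here) and take |d_i|.
|d| = [7, 8, 8, 4, 3, 6]
Step 2: Midrank |d_i| (ties get averaged ranks).
ranks: |7|->4, |8|->5.5, |8|->5.5, |4|->2, |3|->1, |6|->3
Step 3: Attach original signs; sum ranks with positive sign and with negative sign.
W+ = 4 + 5.5 + 1 = 10.5
W- = 5.5 + 2 + 3 = 10.5
(Check: W+ + W- = 21 should equal n(n+1)/2 = 21.)
Step 4: Test statistic W = min(W+, W-) = 10.5.
Step 5: Ties in |d|, so use the tie-corrected normal approximation.
        E[W] = n(n+1)/4 = 6*7/4 = 10.5.
        Tie groups: |d|=8 (t=2); sum(t^3 - t) = 6.
        Var[W] = n(n+1)(2n+1)/24 - sum(t^3-t)/48 = 546/24 - 6/48 = 22.625.
        z = (W - E[W]) / sqrt(Var[W]) = (10.5 - 10.5) / 4.7566 = 0.0000.
        Two-sided p = 2*Phi(z) = 1.000000.
Step 6: alpha = 0.05. fail to reject H0.

W+ = 10.5, W- = 10.5, W = min = 10.5, p = 1.000000, fail to reject H0.


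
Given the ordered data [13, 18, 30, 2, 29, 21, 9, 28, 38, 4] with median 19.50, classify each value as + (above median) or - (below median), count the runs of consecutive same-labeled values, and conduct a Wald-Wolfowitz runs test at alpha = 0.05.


Step 1: Compute median = 19.50; label A = above, B = below.
Labels in order: BBABAABAAB  (n_A = 5, n_B = 5)
Step 2: Count runs R = 7.
Step 3: Under H0 (random ordering), E[R] = 2*n_A*n_B/(n_A+n_B) + 1 = 2*5*5/10 + 1 = 6.0000.
        Var[R] = 2*n_A*n_B*(2*n_A*n_B - n_A - n_B) / ((n_A+n_B)^2 * (n_A+n_B-1)) = 2000/900 = 2.2222.
        SD[R] = 1.4907.
Step 4: Continuity-corrected z = (R - 0.5 - E[R]) / SD[R] = (7 - 0.5 - 6.0000) / 1.4907 = 0.3354.
Step 5: Two-sided p-value via normal approximation = 2*(1 - Phi(|z|)) = 0.737316.
Step 6: alpha = 0.05. fail to reject H0.

R = 7, z = 0.3354, p = 0.737316, fail to reject H0.


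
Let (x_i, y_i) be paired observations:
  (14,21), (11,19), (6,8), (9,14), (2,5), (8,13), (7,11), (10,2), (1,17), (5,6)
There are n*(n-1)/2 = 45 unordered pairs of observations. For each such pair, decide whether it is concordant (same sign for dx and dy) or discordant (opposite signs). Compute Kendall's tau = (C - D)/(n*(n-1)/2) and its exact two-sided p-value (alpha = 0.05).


Step 1: Enumerate the 45 unordered pairs (i,j) with i<j and classify each by sign(x_j-x_i) * sign(y_j-y_i).
  (1,2):dx=-3,dy=-2->C; (1,3):dx=-8,dy=-13->C; (1,4):dx=-5,dy=-7->C; (1,5):dx=-12,dy=-16->C
  (1,6):dx=-6,dy=-8->C; (1,7):dx=-7,dy=-10->C; (1,8):dx=-4,dy=-19->C; (1,9):dx=-13,dy=-4->C
  (1,10):dx=-9,dy=-15->C; (2,3):dx=-5,dy=-11->C; (2,4):dx=-2,dy=-5->C; (2,5):dx=-9,dy=-14->C
  (2,6):dx=-3,dy=-6->C; (2,7):dx=-4,dy=-8->C; (2,8):dx=-1,dy=-17->C; (2,9):dx=-10,dy=-2->C
  (2,10):dx=-6,dy=-13->C; (3,4):dx=+3,dy=+6->C; (3,5):dx=-4,dy=-3->C; (3,6):dx=+2,dy=+5->C
  (3,7):dx=+1,dy=+3->C; (3,8):dx=+4,dy=-6->D; (3,9):dx=-5,dy=+9->D; (3,10):dx=-1,dy=-2->C
  (4,5):dx=-7,dy=-9->C; (4,6):dx=-1,dy=-1->C; (4,7):dx=-2,dy=-3->C; (4,8):dx=+1,dy=-12->D
  (4,9):dx=-8,dy=+3->D; (4,10):dx=-4,dy=-8->C; (5,6):dx=+6,dy=+8->C; (5,7):dx=+5,dy=+6->C
  (5,8):dx=+8,dy=-3->D; (5,9):dx=-1,dy=+12->D; (5,10):dx=+3,dy=+1->C; (6,7):dx=-1,dy=-2->C
  (6,8):dx=+2,dy=-11->D; (6,9):dx=-7,dy=+4->D; (6,10):dx=-3,dy=-7->C; (7,8):dx=+3,dy=-9->D
  (7,9):dx=-6,dy=+6->D; (7,10):dx=-2,dy=-5->C; (8,9):dx=-9,dy=+15->D; (8,10):dx=-5,dy=+4->D
  (9,10):dx=+4,dy=-11->D
Step 2: C = 32, D = 13, total pairs = 45.
Step 3: tau = (C - D)/(n(n-1)/2) = (32 - 13)/45 = 0.422222.
Step 4: Exact two-sided p-value (enumerate n! = 3628800 permutations of y under H0): p = 0.108313.
Step 5: alpha = 0.05. fail to reject H0.

tau_b = 0.4222 (C=32, D=13), p = 0.108313, fail to reject H0.


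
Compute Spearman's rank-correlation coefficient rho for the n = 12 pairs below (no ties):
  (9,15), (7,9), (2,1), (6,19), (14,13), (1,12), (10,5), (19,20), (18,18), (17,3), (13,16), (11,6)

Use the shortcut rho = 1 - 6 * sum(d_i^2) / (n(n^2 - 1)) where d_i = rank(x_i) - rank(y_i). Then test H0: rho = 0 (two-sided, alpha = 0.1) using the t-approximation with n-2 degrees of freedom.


Step 1: Rank x and y separately (midranks; no ties here).
rank(x): 9->5, 7->4, 2->2, 6->3, 14->9, 1->1, 10->6, 19->12, 18->11, 17->10, 13->8, 11->7
rank(y): 15->8, 9->5, 1->1, 19->11, 13->7, 12->6, 5->3, 20->12, 18->10, 3->2, 16->9, 6->4
Step 2: d_i = R_x(i) - R_y(i); compute d_i^2.
  (5-8)^2=9, (4-5)^2=1, (2-1)^2=1, (3-11)^2=64, (9-7)^2=4, (1-6)^2=25, (6-3)^2=9, (12-12)^2=0, (11-10)^2=1, (10-2)^2=64, (8-9)^2=1, (7-4)^2=9
sum(d^2) = 188.
Step 3: rho = 1 - 6*188 / (12*(12^2 - 1)) = 1 - 1128/1716 = 0.342657.
Step 4: Under H0, t = rho * sqrt((n-2)/(1-rho^2)) = 1.1534 ~ t(10).
Step 5: Two-sided p-value from the t-distribution with 10 df = 0.275567.
Step 6: alpha = 0.1. fail to reject H0.

rho = 0.3427, p = 0.275567, fail to reject H0 at alpha = 0.1.


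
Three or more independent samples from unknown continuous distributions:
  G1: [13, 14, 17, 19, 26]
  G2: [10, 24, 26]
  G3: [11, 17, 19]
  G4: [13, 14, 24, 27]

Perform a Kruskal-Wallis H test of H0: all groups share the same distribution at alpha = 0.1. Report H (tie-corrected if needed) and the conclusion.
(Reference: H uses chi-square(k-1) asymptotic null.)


Step 1: Combine all N = 15 observations and assign midranks.
sorted (value, group, rank): (10,G2,1), (11,G3,2), (13,G1,3.5), (13,G4,3.5), (14,G1,5.5), (14,G4,5.5), (17,G1,7.5), (17,G3,7.5), (19,G1,9.5), (19,G3,9.5), (24,G2,11.5), (24,G4,11.5), (26,G1,13.5), (26,G2,13.5), (27,G4,15)
Step 2: Sum ranks within each group.
R_1 = 39.5 (n_1 = 5)
R_2 = 26 (n_2 = 3)
R_3 = 19 (n_3 = 3)
R_4 = 35.5 (n_4 = 4)
Step 3: H = 12/(N(N+1)) * sum(R_i^2/n_i) - 3(N+1)
     = 12/(15*16) * (39.5^2/5 + 26^2/3 + 19^2/3 + 35.5^2/4) - 3*16
     = 0.050000 * 972.779 - 48
     = 0.638958.
Step 4: Ties present; correction factor C = 1 - 36/(15^3 - 15) = 0.989286. Corrected H = 0.638958 / 0.989286 = 0.645878.
Step 5: Under H0, H ~ chi^2(3); p-value = 0.885854.
Step 6: alpha = 0.1. fail to reject H0.

H = 0.6459, df = 3, p = 0.885854, fail to reject H0.


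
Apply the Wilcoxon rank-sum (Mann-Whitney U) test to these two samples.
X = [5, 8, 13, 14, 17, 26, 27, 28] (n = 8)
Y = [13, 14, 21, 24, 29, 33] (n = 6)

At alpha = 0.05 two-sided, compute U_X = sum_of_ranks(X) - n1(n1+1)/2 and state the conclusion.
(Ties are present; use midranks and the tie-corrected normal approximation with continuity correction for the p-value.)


Step 1: Combine and sort all 14 observations; assign midranks.
sorted (value, group): (5,X), (8,X), (13,X), (13,Y), (14,X), (14,Y), (17,X), (21,Y), (24,Y), (26,X), (27,X), (28,X), (29,Y), (33,Y)
ranks: 5->1, 8->2, 13->3.5, 13->3.5, 14->5.5, 14->5.5, 17->7, 21->8, 24->9, 26->10, 27->11, 28->12, 29->13, 33->14
Step 2: Rank sum for X: R1 = 1 + 2 + 3.5 + 5.5 + 7 + 10 + 11 + 12 = 52.
Step 3: U_X = R1 - n1(n1+1)/2 = 52 - 8*9/2 = 52 - 36 = 16.
       U_Y = n1*n2 - U_X = 48 - 16 = 32.
Step 4: Ties are present, so use the tie-corrected normal approximation (with continuity correction) for the p-value.
Step 5: p-value = 0.331857; compare to alpha = 0.05. fail to reject H0.

U_X = 16, p = 0.331857, fail to reject H0 at alpha = 0.05.


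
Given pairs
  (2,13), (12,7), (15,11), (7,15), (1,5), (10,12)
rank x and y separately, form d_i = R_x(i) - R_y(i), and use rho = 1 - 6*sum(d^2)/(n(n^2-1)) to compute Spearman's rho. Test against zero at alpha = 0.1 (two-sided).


Step 1: Rank x and y separately (midranks; no ties here).
rank(x): 2->2, 12->5, 15->6, 7->3, 1->1, 10->4
rank(y): 13->5, 7->2, 11->3, 15->6, 5->1, 12->4
Step 2: d_i = R_x(i) - R_y(i); compute d_i^2.
  (2-5)^2=9, (5-2)^2=9, (6-3)^2=9, (3-6)^2=9, (1-1)^2=0, (4-4)^2=0
sum(d^2) = 36.
Step 3: rho = 1 - 6*36 / (6*(6^2 - 1)) = 1 - 216/210 = -0.028571.
Step 4: Under H0, t = rho * sqrt((n-2)/(1-rho^2)) = -0.0572 ~ t(4).
Step 5: Two-sided p-value from the t-distribution with 4 df = 0.957155.
Step 6: alpha = 0.1. fail to reject H0.

rho = -0.0286, p = 0.957155, fail to reject H0 at alpha = 0.1.


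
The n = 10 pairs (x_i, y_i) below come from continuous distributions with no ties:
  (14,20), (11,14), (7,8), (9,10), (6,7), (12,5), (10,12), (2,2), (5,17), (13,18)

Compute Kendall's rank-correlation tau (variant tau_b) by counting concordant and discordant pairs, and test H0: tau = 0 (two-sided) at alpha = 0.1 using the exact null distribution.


Step 1: Enumerate the 45 unordered pairs (i,j) with i<j and classify each by sign(x_j-x_i) * sign(y_j-y_i).
  (1,2):dx=-3,dy=-6->C; (1,3):dx=-7,dy=-12->C; (1,4):dx=-5,dy=-10->C; (1,5):dx=-8,dy=-13->C
  (1,6):dx=-2,dy=-15->C; (1,7):dx=-4,dy=-8->C; (1,8):dx=-12,dy=-18->C; (1,9):dx=-9,dy=-3->C
  (1,10):dx=-1,dy=-2->C; (2,3):dx=-4,dy=-6->C; (2,4):dx=-2,dy=-4->C; (2,5):dx=-5,dy=-7->C
  (2,6):dx=+1,dy=-9->D; (2,7):dx=-1,dy=-2->C; (2,8):dx=-9,dy=-12->C; (2,9):dx=-6,dy=+3->D
  (2,10):dx=+2,dy=+4->C; (3,4):dx=+2,dy=+2->C; (3,5):dx=-1,dy=-1->C; (3,6):dx=+5,dy=-3->D
  (3,7):dx=+3,dy=+4->C; (3,8):dx=-5,dy=-6->C; (3,9):dx=-2,dy=+9->D; (3,10):dx=+6,dy=+10->C
  (4,5):dx=-3,dy=-3->C; (4,6):dx=+3,dy=-5->D; (4,7):dx=+1,dy=+2->C; (4,8):dx=-7,dy=-8->C
  (4,9):dx=-4,dy=+7->D; (4,10):dx=+4,dy=+8->C; (5,6):dx=+6,dy=-2->D; (5,7):dx=+4,dy=+5->C
  (5,8):dx=-4,dy=-5->C; (5,9):dx=-1,dy=+10->D; (5,10):dx=+7,dy=+11->C; (6,7):dx=-2,dy=+7->D
  (6,8):dx=-10,dy=-3->C; (6,9):dx=-7,dy=+12->D; (6,10):dx=+1,dy=+13->C; (7,8):dx=-8,dy=-10->C
  (7,9):dx=-5,dy=+5->D; (7,10):dx=+3,dy=+6->C; (8,9):dx=+3,dy=+15->C; (8,10):dx=+11,dy=+16->C
  (9,10):dx=+8,dy=+1->C
Step 2: C = 34, D = 11, total pairs = 45.
Step 3: tau = (C - D)/(n(n-1)/2) = (34 - 11)/45 = 0.511111.
Step 4: Exact two-sided p-value (enumerate n! = 3628800 permutations of y under H0): p = 0.046623.
Step 5: alpha = 0.1. reject H0.

tau_b = 0.5111 (C=34, D=11), p = 0.046623, reject H0.


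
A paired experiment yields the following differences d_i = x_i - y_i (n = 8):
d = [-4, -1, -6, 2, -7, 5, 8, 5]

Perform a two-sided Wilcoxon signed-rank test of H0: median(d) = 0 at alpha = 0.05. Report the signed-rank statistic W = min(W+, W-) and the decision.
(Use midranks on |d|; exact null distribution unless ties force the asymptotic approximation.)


Step 1: Drop any zero differences (none here) and take |d_i|.
|d| = [4, 1, 6, 2, 7, 5, 8, 5]
Step 2: Midrank |d_i| (ties get averaged ranks).
ranks: |4|->3, |1|->1, |6|->6, |2|->2, |7|->7, |5|->4.5, |8|->8, |5|->4.5
Step 3: Attach original signs; sum ranks with positive sign and with negative sign.
W+ = 2 + 4.5 + 8 + 4.5 = 19
W- = 3 + 1 + 6 + 7 = 17
(Check: W+ + W- = 36 should equal n(n+1)/2 = 36.)
Step 4: Test statistic W = min(W+, W-) = 17.
Step 5: Ties in |d|, so use the tie-corrected normal approximation.
        E[W] = n(n+1)/4 = 8*9/4 = 18.
        Tie groups: |d|=5 (t=2); sum(t^3 - t) = 6.
        Var[W] = n(n+1)(2n+1)/24 - sum(t^3-t)/48 = 1224/24 - 6/48 = 50.875.
        z = (W - E[W]) / sqrt(Var[W]) = (17 - 18) / 7.1327 = -0.1402.
        Two-sided p = 2*Phi(z) = 0.888502.
Step 6: alpha = 0.05. fail to reject H0.

W+ = 19, W- = 17, W = min = 17, p = 0.888502, fail to reject H0.


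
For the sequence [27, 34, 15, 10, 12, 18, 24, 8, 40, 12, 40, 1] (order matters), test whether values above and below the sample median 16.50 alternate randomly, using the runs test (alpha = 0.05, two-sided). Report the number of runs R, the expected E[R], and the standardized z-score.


Step 1: Compute median = 16.50; label A = above, B = below.
Labels in order: AABBBAABABAB  (n_A = 6, n_B = 6)
Step 2: Count runs R = 8.
Step 3: Under H0 (random ordering), E[R] = 2*n_A*n_B/(n_A+n_B) + 1 = 2*6*6/12 + 1 = 7.0000.
        Var[R] = 2*n_A*n_B*(2*n_A*n_B - n_A - n_B) / ((n_A+n_B)^2 * (n_A+n_B-1)) = 4320/1584 = 2.7273.
        SD[R] = 1.6514.
Step 4: Continuity-corrected z = (R - 0.5 - E[R]) / SD[R] = (8 - 0.5 - 7.0000) / 1.6514 = 0.3028.
Step 5: Two-sided p-value via normal approximation = 2*(1 - Phi(|z|)) = 0.762069.
Step 6: alpha = 0.05. fail to reject H0.

R = 8, z = 0.3028, p = 0.762069, fail to reject H0.


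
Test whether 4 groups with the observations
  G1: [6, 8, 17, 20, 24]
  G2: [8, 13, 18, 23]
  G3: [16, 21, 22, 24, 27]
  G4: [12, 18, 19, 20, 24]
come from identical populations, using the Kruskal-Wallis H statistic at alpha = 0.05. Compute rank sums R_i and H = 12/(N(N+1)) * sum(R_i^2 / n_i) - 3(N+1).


Step 1: Combine all N = 19 observations and assign midranks.
sorted (value, group, rank): (6,G1,1), (8,G1,2.5), (8,G2,2.5), (12,G4,4), (13,G2,5), (16,G3,6), (17,G1,7), (18,G2,8.5), (18,G4,8.5), (19,G4,10), (20,G1,11.5), (20,G4,11.5), (21,G3,13), (22,G3,14), (23,G2,15), (24,G1,17), (24,G3,17), (24,G4,17), (27,G3,19)
Step 2: Sum ranks within each group.
R_1 = 39 (n_1 = 5)
R_2 = 31 (n_2 = 4)
R_3 = 69 (n_3 = 5)
R_4 = 51 (n_4 = 5)
Step 3: H = 12/(N(N+1)) * sum(R_i^2/n_i) - 3(N+1)
     = 12/(19*20) * (39^2/5 + 31^2/4 + 69^2/5 + 51^2/5) - 3*20
     = 0.031579 * 2016.85 - 60
     = 3.690000.
Step 4: Ties present; correction factor C = 1 - 42/(19^3 - 19) = 0.993860. Corrected H = 3.690000 / 0.993860 = 3.712798.
Step 5: Under H0, H ~ chi^2(3); p-value = 0.294193.
Step 6: alpha = 0.05. fail to reject H0.

H = 3.7128, df = 3, p = 0.294193, fail to reject H0.


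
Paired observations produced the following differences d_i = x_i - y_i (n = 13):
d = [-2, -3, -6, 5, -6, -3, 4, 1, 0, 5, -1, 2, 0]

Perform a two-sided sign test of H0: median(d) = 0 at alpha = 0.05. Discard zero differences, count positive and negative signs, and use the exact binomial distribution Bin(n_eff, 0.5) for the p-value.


Step 1: Discard zero differences. Original n = 13; n_eff = number of nonzero differences = 11.
Nonzero differences (with sign): -2, -3, -6, +5, -6, -3, +4, +1, +5, -1, +2
Step 2: Count signs: positive = 5, negative = 6.
Step 3: Under H0: P(positive) = 0.5, so the number of positives S ~ Bin(11, 0.5).
Step 4: Two-sided exact p-value = sum of Bin(11,0.5) probabilities at or below the observed probability = 1.000000.
Step 5: alpha = 0.05. fail to reject H0.

n_eff = 11, pos = 5, neg = 6, p = 1.000000, fail to reject H0.


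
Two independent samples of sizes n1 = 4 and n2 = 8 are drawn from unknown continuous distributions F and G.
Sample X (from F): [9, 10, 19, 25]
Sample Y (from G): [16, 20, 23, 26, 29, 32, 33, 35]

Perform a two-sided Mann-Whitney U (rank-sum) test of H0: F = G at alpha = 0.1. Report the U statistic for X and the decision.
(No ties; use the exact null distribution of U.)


Step 1: Combine and sort all 12 observations; assign midranks.
sorted (value, group): (9,X), (10,X), (16,Y), (19,X), (20,Y), (23,Y), (25,X), (26,Y), (29,Y), (32,Y), (33,Y), (35,Y)
ranks: 9->1, 10->2, 16->3, 19->4, 20->5, 23->6, 25->7, 26->8, 29->9, 32->10, 33->11, 35->12
Step 2: Rank sum for X: R1 = 1 + 2 + 4 + 7 = 14.
Step 3: U_X = R1 - n1(n1+1)/2 = 14 - 4*5/2 = 14 - 10 = 4.
       U_Y = n1*n2 - U_X = 32 - 4 = 28.
Step 4: No ties, so the exact null distribution of U (based on enumerating the C(12,4) = 495 equally likely rank assignments) gives the two-sided p-value.
Step 5: p-value = 0.048485; compare to alpha = 0.1. reject H0.

U_X = 4, p = 0.048485, reject H0 at alpha = 0.1.


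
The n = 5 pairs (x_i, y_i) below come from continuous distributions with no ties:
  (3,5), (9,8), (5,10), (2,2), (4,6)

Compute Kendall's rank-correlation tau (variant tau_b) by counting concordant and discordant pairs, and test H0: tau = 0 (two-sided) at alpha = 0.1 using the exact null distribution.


Step 1: Enumerate the 10 unordered pairs (i,j) with i<j and classify each by sign(x_j-x_i) * sign(y_j-y_i).
  (1,2):dx=+6,dy=+3->C; (1,3):dx=+2,dy=+5->C; (1,4):dx=-1,dy=-3->C; (1,5):dx=+1,dy=+1->C
  (2,3):dx=-4,dy=+2->D; (2,4):dx=-7,dy=-6->C; (2,5):dx=-5,dy=-2->C; (3,4):dx=-3,dy=-8->C
  (3,5):dx=-1,dy=-4->C; (4,5):dx=+2,dy=+4->C
Step 2: C = 9, D = 1, total pairs = 10.
Step 3: tau = (C - D)/(n(n-1)/2) = (9 - 1)/10 = 0.800000.
Step 4: Exact two-sided p-value (enumerate n! = 120 permutations of y under H0): p = 0.083333.
Step 5: alpha = 0.1. reject H0.

tau_b = 0.8000 (C=9, D=1), p = 0.083333, reject H0.


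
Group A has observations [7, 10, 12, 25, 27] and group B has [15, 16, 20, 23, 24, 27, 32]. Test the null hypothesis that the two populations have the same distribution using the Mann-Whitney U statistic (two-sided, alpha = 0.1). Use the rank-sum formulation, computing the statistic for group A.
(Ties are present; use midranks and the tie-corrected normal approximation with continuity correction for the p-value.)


Step 1: Combine and sort all 12 observations; assign midranks.
sorted (value, group): (7,X), (10,X), (12,X), (15,Y), (16,Y), (20,Y), (23,Y), (24,Y), (25,X), (27,X), (27,Y), (32,Y)
ranks: 7->1, 10->2, 12->3, 15->4, 16->5, 20->6, 23->7, 24->8, 25->9, 27->10.5, 27->10.5, 32->12
Step 2: Rank sum for X: R1 = 1 + 2 + 3 + 9 + 10.5 = 25.5.
Step 3: U_X = R1 - n1(n1+1)/2 = 25.5 - 5*6/2 = 25.5 - 15 = 10.5.
       U_Y = n1*n2 - U_X = 35 - 10.5 = 24.5.
Step 4: Ties are present, so use the tie-corrected normal approximation (with continuity correction) for the p-value.
Step 5: p-value = 0.290307; compare to alpha = 0.1. fail to reject H0.

U_X = 10.5, p = 0.290307, fail to reject H0 at alpha = 0.1.


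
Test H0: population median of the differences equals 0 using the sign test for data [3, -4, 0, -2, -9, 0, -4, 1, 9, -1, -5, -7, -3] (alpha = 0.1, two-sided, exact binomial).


Step 1: Discard zero differences. Original n = 13; n_eff = number of nonzero differences = 11.
Nonzero differences (with sign): +3, -4, -2, -9, -4, +1, +9, -1, -5, -7, -3
Step 2: Count signs: positive = 3, negative = 8.
Step 3: Under H0: P(positive) = 0.5, so the number of positives S ~ Bin(11, 0.5).
Step 4: Two-sided exact p-value = sum of Bin(11,0.5) probabilities at or below the observed probability = 0.226562.
Step 5: alpha = 0.1. fail to reject H0.

n_eff = 11, pos = 3, neg = 8, p = 0.226562, fail to reject H0.


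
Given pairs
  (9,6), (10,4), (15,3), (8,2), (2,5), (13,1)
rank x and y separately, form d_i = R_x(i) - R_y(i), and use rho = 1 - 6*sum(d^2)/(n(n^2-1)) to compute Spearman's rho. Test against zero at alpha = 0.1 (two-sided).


Step 1: Rank x and y separately (midranks; no ties here).
rank(x): 9->3, 10->4, 15->6, 8->2, 2->1, 13->5
rank(y): 6->6, 4->4, 3->3, 2->2, 5->5, 1->1
Step 2: d_i = R_x(i) - R_y(i); compute d_i^2.
  (3-6)^2=9, (4-4)^2=0, (6-3)^2=9, (2-2)^2=0, (1-5)^2=16, (5-1)^2=16
sum(d^2) = 50.
Step 3: rho = 1 - 6*50 / (6*(6^2 - 1)) = 1 - 300/210 = -0.428571.
Step 4: Under H0, t = rho * sqrt((n-2)/(1-rho^2)) = -0.9487 ~ t(4).
Step 5: Two-sided p-value from the t-distribution with 4 df = 0.396501.
Step 6: alpha = 0.1. fail to reject H0.

rho = -0.4286, p = 0.396501, fail to reject H0 at alpha = 0.1.


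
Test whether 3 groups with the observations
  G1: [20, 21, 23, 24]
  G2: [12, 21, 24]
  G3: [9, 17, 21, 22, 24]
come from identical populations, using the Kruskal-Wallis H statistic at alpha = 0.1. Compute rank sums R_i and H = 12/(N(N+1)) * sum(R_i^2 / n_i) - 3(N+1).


Step 1: Combine all N = 12 observations and assign midranks.
sorted (value, group, rank): (9,G3,1), (12,G2,2), (17,G3,3), (20,G1,4), (21,G1,6), (21,G2,6), (21,G3,6), (22,G3,8), (23,G1,9), (24,G1,11), (24,G2,11), (24,G3,11)
Step 2: Sum ranks within each group.
R_1 = 30 (n_1 = 4)
R_2 = 19 (n_2 = 3)
R_3 = 29 (n_3 = 5)
Step 3: H = 12/(N(N+1)) * sum(R_i^2/n_i) - 3(N+1)
     = 12/(12*13) * (30^2/4 + 19^2/3 + 29^2/5) - 3*13
     = 0.076923 * 513.533 - 39
     = 0.502564.
Step 4: Ties present; correction factor C = 1 - 48/(12^3 - 12) = 0.972028. Corrected H = 0.502564 / 0.972028 = 0.517026.
Step 5: Under H0, H ~ chi^2(2); p-value = 0.772199.
Step 6: alpha = 0.1. fail to reject H0.

H = 0.5170, df = 2, p = 0.772199, fail to reject H0.


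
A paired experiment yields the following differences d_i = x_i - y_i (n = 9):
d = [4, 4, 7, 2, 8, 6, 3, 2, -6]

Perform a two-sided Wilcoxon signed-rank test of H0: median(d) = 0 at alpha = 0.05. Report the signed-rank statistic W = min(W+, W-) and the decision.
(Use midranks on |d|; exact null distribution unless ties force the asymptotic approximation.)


Step 1: Drop any zero differences (none here) and take |d_i|.
|d| = [4, 4, 7, 2, 8, 6, 3, 2, 6]
Step 2: Midrank |d_i| (ties get averaged ranks).
ranks: |4|->4.5, |4|->4.5, |7|->8, |2|->1.5, |8|->9, |6|->6.5, |3|->3, |2|->1.5, |6|->6.5
Step 3: Attach original signs; sum ranks with positive sign and with negative sign.
W+ = 4.5 + 4.5 + 8 + 1.5 + 9 + 6.5 + 3 + 1.5 = 38.5
W- = 6.5 = 6.5
(Check: W+ + W- = 45 should equal n(n+1)/2 = 45.)
Step 4: Test statistic W = min(W+, W-) = 6.5.
Step 5: Ties in |d|, so use the tie-corrected normal approximation.
        E[W] = n(n+1)/4 = 9*10/4 = 22.5.
        Tie groups: |d|=2 (t=2), |d|=4 (t=2), |d|=6 (t=2); sum(t^3 - t) = 18.
        Var[W] = n(n+1)(2n+1)/24 - sum(t^3-t)/48 = 1710/24 - 18/48 = 70.875.
        z = (W - E[W]) / sqrt(Var[W]) = (6.5 - 22.5) / 8.4187 = -1.9005.
        Two-sided p = 2*Phi(z) = 0.057364.
Step 6: alpha = 0.05. fail to reject H0.

W+ = 38.5, W- = 6.5, W = min = 6.5, p = 0.057364, fail to reject H0.


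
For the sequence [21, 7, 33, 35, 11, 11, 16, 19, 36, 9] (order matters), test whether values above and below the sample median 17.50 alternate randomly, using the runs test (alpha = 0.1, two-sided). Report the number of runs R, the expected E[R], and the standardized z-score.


Step 1: Compute median = 17.50; label A = above, B = below.
Labels in order: ABAABBBAAB  (n_A = 5, n_B = 5)
Step 2: Count runs R = 6.
Step 3: Under H0 (random ordering), E[R] = 2*n_A*n_B/(n_A+n_B) + 1 = 2*5*5/10 + 1 = 6.0000.
        Var[R] = 2*n_A*n_B*(2*n_A*n_B - n_A - n_B) / ((n_A+n_B)^2 * (n_A+n_B-1)) = 2000/900 = 2.2222.
        SD[R] = 1.4907.
Step 4: R = E[R], so z = 0 with no continuity correction.
Step 5: Two-sided p-value via normal approximation = 2*(1 - Phi(|z|)) = 1.000000.
Step 6: alpha = 0.1. fail to reject H0.

R = 6, z = 0.0000, p = 1.000000, fail to reject H0.


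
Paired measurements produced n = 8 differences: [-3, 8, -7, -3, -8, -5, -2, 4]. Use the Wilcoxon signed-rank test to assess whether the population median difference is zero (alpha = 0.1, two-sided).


Step 1: Drop any zero differences (none here) and take |d_i|.
|d| = [3, 8, 7, 3, 8, 5, 2, 4]
Step 2: Midrank |d_i| (ties get averaged ranks).
ranks: |3|->2.5, |8|->7.5, |7|->6, |3|->2.5, |8|->7.5, |5|->5, |2|->1, |4|->4
Step 3: Attach original signs; sum ranks with positive sign and with negative sign.
W+ = 7.5 + 4 = 11.5
W- = 2.5 + 6 + 2.5 + 7.5 + 5 + 1 = 24.5
(Check: W+ + W- = 36 should equal n(n+1)/2 = 36.)
Step 4: Test statistic W = min(W+, W-) = 11.5.
Step 5: Ties in |d|, so use the tie-corrected normal approximation.
        E[W] = n(n+1)/4 = 8*9/4 = 18.
        Tie groups: |d|=3 (t=2), |d|=8 (t=2); sum(t^3 - t) = 12.
        Var[W] = n(n+1)(2n+1)/24 - sum(t^3-t)/48 = 1224/24 - 12/48 = 50.75.
        z = (W - E[W]) / sqrt(Var[W]) = (11.5 - 18) / 7.1239 = -0.9124.
        Two-sided p = 2*Phi(z) = 0.361547.
Step 6: alpha = 0.1. fail to reject H0.

W+ = 11.5, W- = 24.5, W = min = 11.5, p = 0.361547, fail to reject H0.


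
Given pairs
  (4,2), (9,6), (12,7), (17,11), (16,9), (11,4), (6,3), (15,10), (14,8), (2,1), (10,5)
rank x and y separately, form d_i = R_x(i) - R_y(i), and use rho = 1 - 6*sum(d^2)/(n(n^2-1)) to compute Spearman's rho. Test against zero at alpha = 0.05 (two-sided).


Step 1: Rank x and y separately (midranks; no ties here).
rank(x): 4->2, 9->4, 12->7, 17->11, 16->10, 11->6, 6->3, 15->9, 14->8, 2->1, 10->5
rank(y): 2->2, 6->6, 7->7, 11->11, 9->9, 4->4, 3->3, 10->10, 8->8, 1->1, 5->5
Step 2: d_i = R_x(i) - R_y(i); compute d_i^2.
  (2-2)^2=0, (4-6)^2=4, (7-7)^2=0, (11-11)^2=0, (10-9)^2=1, (6-4)^2=4, (3-3)^2=0, (9-10)^2=1, (8-8)^2=0, (1-1)^2=0, (5-5)^2=0
sum(d^2) = 10.
Step 3: rho = 1 - 6*10 / (11*(11^2 - 1)) = 1 - 60/1320 = 0.954545.
Step 4: Under H0, t = rho * sqrt((n-2)/(1-rho^2)) = 9.6074 ~ t(9).
Step 5: Two-sided p-value from the t-distribution with 9 df = 0.000005.
Step 6: alpha = 0.05. reject H0.

rho = 0.9545, p = 0.000005, reject H0 at alpha = 0.05.


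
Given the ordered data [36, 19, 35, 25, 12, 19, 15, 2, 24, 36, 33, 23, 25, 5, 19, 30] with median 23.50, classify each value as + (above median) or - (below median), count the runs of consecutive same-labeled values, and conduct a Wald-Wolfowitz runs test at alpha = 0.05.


Step 1: Compute median = 23.50; label A = above, B = below.
Labels in order: ABAABBBBAAABABBA  (n_A = 8, n_B = 8)
Step 2: Count runs R = 9.
Step 3: Under H0 (random ordering), E[R] = 2*n_A*n_B/(n_A+n_B) + 1 = 2*8*8/16 + 1 = 9.0000.
        Var[R] = 2*n_A*n_B*(2*n_A*n_B - n_A - n_B) / ((n_A+n_B)^2 * (n_A+n_B-1)) = 14336/3840 = 3.7333.
        SD[R] = 1.9322.
Step 4: R = E[R], so z = 0 with no continuity correction.
Step 5: Two-sided p-value via normal approximation = 2*(1 - Phi(|z|)) = 1.000000.
Step 6: alpha = 0.05. fail to reject H0.

R = 9, z = 0.0000, p = 1.000000, fail to reject H0.


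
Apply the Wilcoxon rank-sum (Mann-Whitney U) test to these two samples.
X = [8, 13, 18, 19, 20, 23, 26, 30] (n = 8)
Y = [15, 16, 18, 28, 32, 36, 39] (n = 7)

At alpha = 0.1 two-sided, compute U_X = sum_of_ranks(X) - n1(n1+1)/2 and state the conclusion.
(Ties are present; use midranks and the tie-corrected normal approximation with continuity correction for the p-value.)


Step 1: Combine and sort all 15 observations; assign midranks.
sorted (value, group): (8,X), (13,X), (15,Y), (16,Y), (18,X), (18,Y), (19,X), (20,X), (23,X), (26,X), (28,Y), (30,X), (32,Y), (36,Y), (39,Y)
ranks: 8->1, 13->2, 15->3, 16->4, 18->5.5, 18->5.5, 19->7, 20->8, 23->9, 26->10, 28->11, 30->12, 32->13, 36->14, 39->15
Step 2: Rank sum for X: R1 = 1 + 2 + 5.5 + 7 + 8 + 9 + 10 + 12 = 54.5.
Step 3: U_X = R1 - n1(n1+1)/2 = 54.5 - 8*9/2 = 54.5 - 36 = 18.5.
       U_Y = n1*n2 - U_X = 56 - 18.5 = 37.5.
Step 4: Ties are present, so use the tie-corrected normal approximation (with continuity correction) for the p-value.
Step 5: p-value = 0.297190; compare to alpha = 0.1. fail to reject H0.

U_X = 18.5, p = 0.297190, fail to reject H0 at alpha = 0.1.


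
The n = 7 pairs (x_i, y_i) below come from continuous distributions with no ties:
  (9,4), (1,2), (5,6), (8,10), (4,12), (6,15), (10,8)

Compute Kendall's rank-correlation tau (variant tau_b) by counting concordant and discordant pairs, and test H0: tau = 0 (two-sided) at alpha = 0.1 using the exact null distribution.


Step 1: Enumerate the 21 unordered pairs (i,j) with i<j and classify each by sign(x_j-x_i) * sign(y_j-y_i).
  (1,2):dx=-8,dy=-2->C; (1,3):dx=-4,dy=+2->D; (1,4):dx=-1,dy=+6->D; (1,5):dx=-5,dy=+8->D
  (1,6):dx=-3,dy=+11->D; (1,7):dx=+1,dy=+4->C; (2,3):dx=+4,dy=+4->C; (2,4):dx=+7,dy=+8->C
  (2,5):dx=+3,dy=+10->C; (2,6):dx=+5,dy=+13->C; (2,7):dx=+9,dy=+6->C; (3,4):dx=+3,dy=+4->C
  (3,5):dx=-1,dy=+6->D; (3,6):dx=+1,dy=+9->C; (3,7):dx=+5,dy=+2->C; (4,5):dx=-4,dy=+2->D
  (4,6):dx=-2,dy=+5->D; (4,7):dx=+2,dy=-2->D; (5,6):dx=+2,dy=+3->C; (5,7):dx=+6,dy=-4->D
  (6,7):dx=+4,dy=-7->D
Step 2: C = 11, D = 10, total pairs = 21.
Step 3: tau = (C - D)/(n(n-1)/2) = (11 - 10)/21 = 0.047619.
Step 4: Exact two-sided p-value (enumerate n! = 5040 permutations of y under H0): p = 1.000000.
Step 5: alpha = 0.1. fail to reject H0.

tau_b = 0.0476 (C=11, D=10), p = 1.000000, fail to reject H0.


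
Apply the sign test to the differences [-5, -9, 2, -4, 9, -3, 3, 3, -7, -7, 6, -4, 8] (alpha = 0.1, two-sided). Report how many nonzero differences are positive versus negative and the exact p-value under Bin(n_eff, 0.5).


Step 1: Discard zero differences. Original n = 13; n_eff = number of nonzero differences = 13.
Nonzero differences (with sign): -5, -9, +2, -4, +9, -3, +3, +3, -7, -7, +6, -4, +8
Step 2: Count signs: positive = 6, negative = 7.
Step 3: Under H0: P(positive) = 0.5, so the number of positives S ~ Bin(13, 0.5).
Step 4: Two-sided exact p-value = sum of Bin(13,0.5) probabilities at or below the observed probability = 1.000000.
Step 5: alpha = 0.1. fail to reject H0.

n_eff = 13, pos = 6, neg = 7, p = 1.000000, fail to reject H0.


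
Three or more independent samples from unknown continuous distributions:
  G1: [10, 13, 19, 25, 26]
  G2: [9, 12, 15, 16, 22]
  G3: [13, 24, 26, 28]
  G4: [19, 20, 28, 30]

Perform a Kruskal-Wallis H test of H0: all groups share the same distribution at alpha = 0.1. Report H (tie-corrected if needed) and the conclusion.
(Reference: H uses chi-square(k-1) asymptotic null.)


Step 1: Combine all N = 18 observations and assign midranks.
sorted (value, group, rank): (9,G2,1), (10,G1,2), (12,G2,3), (13,G1,4.5), (13,G3,4.5), (15,G2,6), (16,G2,7), (19,G1,8.5), (19,G4,8.5), (20,G4,10), (22,G2,11), (24,G3,12), (25,G1,13), (26,G1,14.5), (26,G3,14.5), (28,G3,16.5), (28,G4,16.5), (30,G4,18)
Step 2: Sum ranks within each group.
R_1 = 42.5 (n_1 = 5)
R_2 = 28 (n_2 = 5)
R_3 = 47.5 (n_3 = 4)
R_4 = 53 (n_4 = 4)
Step 3: H = 12/(N(N+1)) * sum(R_i^2/n_i) - 3(N+1)
     = 12/(18*19) * (42.5^2/5 + 28^2/5 + 47.5^2/4 + 53^2/4) - 3*19
     = 0.035088 * 1784.36 - 57
     = 5.609211.
Step 4: Ties present; correction factor C = 1 - 24/(18^3 - 18) = 0.995872. Corrected H = 5.609211 / 0.995872 = 5.632461.
Step 5: Under H0, H ~ chi^2(3); p-value = 0.130927.
Step 6: alpha = 0.1. fail to reject H0.

H = 5.6325, df = 3, p = 0.130927, fail to reject H0.
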